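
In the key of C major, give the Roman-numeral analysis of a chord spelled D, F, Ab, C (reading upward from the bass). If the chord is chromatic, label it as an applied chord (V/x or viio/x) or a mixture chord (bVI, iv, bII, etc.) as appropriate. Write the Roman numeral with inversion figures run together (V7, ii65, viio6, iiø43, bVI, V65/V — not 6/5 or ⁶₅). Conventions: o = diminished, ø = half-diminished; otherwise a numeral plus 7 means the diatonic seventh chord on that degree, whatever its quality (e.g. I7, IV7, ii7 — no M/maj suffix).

iiø7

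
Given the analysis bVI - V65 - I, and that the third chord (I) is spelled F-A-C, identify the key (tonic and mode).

The chord F is a major triad rooted on F; its label is I.
If F is scale degree 1 and the mode makes that degree carry a major triad, the tonic is F and the mode is major.

F major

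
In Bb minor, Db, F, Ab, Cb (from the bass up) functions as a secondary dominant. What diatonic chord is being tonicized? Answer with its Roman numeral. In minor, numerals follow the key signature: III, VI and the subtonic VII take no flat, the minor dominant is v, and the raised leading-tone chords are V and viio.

VI

The chord is a dominant seventh chord on Db.
A dominant resolves down a perfect fifth: Db → Gb. In Bb minor, Gb is scale degree 6, i.e. VI.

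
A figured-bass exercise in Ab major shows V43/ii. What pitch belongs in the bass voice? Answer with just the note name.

The applied chord V43/ii is rooted on F: F-A-C-Eb.
The figure 43 means second inversion — the fifth is in the bass.

C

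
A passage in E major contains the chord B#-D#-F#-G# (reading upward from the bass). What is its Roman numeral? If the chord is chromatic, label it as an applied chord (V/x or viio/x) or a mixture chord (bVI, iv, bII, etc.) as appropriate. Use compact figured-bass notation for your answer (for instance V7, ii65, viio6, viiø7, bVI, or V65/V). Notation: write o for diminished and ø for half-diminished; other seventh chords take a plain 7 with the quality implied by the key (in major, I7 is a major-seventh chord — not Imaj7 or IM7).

V65/vi

Stacked in thirds the chord is G#-B#-D#-F#: a dominant seventh chord on G#.
G# is not a diatonic chord root with this quality in E major, but it lies a perfect fifth above C# (vi), so the chord functions as an applied dominant of vi.
With B# in the bass the chord is in first inversion, so the figured bass is 65.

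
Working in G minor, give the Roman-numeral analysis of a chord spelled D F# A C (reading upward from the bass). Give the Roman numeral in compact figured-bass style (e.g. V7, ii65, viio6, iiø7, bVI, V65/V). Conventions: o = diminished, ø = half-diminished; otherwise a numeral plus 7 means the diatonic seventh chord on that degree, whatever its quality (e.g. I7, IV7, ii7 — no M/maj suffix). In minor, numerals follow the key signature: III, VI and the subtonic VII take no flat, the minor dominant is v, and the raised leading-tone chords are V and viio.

The pitches D-F#-A-C form a dominant seventh chord rooted on D.
In G minor, D is the dominant; the diatonic dominant seventh chord there is V7.

V7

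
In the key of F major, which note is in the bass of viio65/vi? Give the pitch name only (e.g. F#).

The applied chord viio65/vi is rooted on C#: C#-E-G-Bb.
The figure 65 means first inversion — the third is in the bass.

E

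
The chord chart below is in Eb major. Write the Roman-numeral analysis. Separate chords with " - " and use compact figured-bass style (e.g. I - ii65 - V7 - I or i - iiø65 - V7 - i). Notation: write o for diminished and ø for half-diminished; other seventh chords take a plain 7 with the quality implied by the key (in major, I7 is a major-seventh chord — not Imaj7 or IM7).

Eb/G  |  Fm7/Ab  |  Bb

Eb/G: root Eb is the tonic; major triad there is I6.
Fm7/Ab: root F is the supertonic; minor seventh chord there is ii65.
Bb: major triad on Bb = scale degree 5 → V.

I6 - ii65 - V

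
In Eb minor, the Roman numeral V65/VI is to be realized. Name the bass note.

Bb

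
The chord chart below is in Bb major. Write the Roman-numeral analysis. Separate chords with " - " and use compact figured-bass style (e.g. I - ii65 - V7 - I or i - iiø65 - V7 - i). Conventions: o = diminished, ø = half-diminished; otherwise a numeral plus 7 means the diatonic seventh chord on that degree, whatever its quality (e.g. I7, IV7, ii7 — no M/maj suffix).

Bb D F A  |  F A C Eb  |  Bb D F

Bb-D-F-A has root Bb, degree 1 in Bb major, so I7.
F-A-C-Eb has root F, degree 5 in Bb major, so V7.
Bb-D-F: root Bb is the tonic; major triad there is I.

I7 - V7 - I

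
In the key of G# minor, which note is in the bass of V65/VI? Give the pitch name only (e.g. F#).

D#

The applied chord V65/VI is rooted on B: B-D#-F#-A.
The figure 65 means first inversion — the third is in the bass.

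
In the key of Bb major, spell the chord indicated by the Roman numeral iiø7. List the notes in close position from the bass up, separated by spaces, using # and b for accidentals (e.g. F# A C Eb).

C Eb Gb Bb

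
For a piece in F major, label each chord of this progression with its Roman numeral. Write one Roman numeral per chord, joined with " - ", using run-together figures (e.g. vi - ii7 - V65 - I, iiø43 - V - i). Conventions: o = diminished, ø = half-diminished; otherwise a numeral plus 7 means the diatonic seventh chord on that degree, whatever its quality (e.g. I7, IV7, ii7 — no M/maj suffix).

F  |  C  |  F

F: major triad on F = scale degree 1 → I.
C: root C is the dominant; major triad there is V.
F has root F, degree 1 in F major, so I.

I - V - I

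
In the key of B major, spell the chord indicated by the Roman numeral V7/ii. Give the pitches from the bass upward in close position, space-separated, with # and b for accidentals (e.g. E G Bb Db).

The slash means an applied dominant: we want the dominant of ii. In B major, ii is C# minor, and its dominant is built on G#.
Building a dominant seventh chord on G# gives G#-B#-D#-F#.

G# B# D# F#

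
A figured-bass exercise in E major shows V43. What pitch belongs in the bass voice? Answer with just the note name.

F#

V in E major has root B; the chord is B-D#-F#-A.
The figure 43 means second inversion — the fifth is in the bass.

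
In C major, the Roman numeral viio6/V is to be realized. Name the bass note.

The applied chord viio6/V is rooted on F#: F#-A-C.
The figure 6 means first inversion — the third is in the bass.

A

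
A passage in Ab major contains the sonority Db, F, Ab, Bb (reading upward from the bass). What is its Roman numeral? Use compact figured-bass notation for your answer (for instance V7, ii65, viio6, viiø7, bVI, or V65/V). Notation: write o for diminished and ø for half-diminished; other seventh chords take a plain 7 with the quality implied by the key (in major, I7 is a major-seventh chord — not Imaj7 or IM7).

ii65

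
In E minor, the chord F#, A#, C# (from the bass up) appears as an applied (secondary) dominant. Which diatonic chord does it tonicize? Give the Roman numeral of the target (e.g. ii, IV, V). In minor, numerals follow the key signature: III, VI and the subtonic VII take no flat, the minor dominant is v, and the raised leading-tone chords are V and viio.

The chord is a major triad on F#.
A dominant resolves down a perfect fifth: F# → B. In E minor, B is scale degree 5, i.e. V.

V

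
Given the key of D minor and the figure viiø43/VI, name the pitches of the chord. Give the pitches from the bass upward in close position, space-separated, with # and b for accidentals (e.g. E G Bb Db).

viiø43/VI is a secondary leading-tone chord. The target VI is Bb in D minor; the applied chord is rooted a semitone below, on A.
Building a half-diminished seventh chord on A gives A-C-Eb-G.
The figured bass 43 indicates second inversion, placing the fifth (Eb) in the bass: Eb-G-A-C.

Eb G A C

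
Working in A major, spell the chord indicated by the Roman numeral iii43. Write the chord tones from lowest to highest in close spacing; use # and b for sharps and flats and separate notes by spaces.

G# B C# E

The numeral's case and figure indicate a minor seventh chord. In A major its root, the mediant, is C#.
That chord is spelled C#-E-G#-B.
The figured bass 43 indicates second inversion, placing the fifth (G#) in the bass: G#-B-C#-E.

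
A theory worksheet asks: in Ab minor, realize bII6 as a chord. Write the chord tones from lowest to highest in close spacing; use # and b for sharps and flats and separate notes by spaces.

bII6 is the Neapolitan sixth — a major triad on the lowered second degree, here in its customary first inversion. In Ab minor that root is Bbb.
So the chord is Bbb-Db-Fb.
The figured bass 6 indicates first inversion, placing the third (Db) in the bass: Db-Fb-Bbb.

Db Fb Bbb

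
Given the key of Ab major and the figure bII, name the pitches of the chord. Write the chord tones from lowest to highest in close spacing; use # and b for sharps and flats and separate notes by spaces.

bII is the Neapolitan chord — a major triad on the lowered second degree. In Ab major that root is Bbb.
So the chord is Bbb-Db-Fb.

Bbb Db Fb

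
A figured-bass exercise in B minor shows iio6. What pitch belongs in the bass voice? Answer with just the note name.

E

iio in B minor has root C#; the chord is C#-E-G.
The figure 6 means first inversion — the third is in the bass.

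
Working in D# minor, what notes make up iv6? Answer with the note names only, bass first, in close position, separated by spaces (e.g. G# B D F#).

In D# minor, the subdominant is G#, and the diatonic chord built there is a minor triad.
That chord is spelled G#-B-D#.
The figured bass 6 indicates first inversion, placing the third (B) in the bass: B-D#-G#.

B D# G#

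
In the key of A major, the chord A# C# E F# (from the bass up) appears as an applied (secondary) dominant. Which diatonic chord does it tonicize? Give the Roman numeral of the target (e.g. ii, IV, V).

ii

The chord is a dominant seventh chord on F#.
A dominant resolves down a perfect fifth: F# → B. In A major, B is scale degree 2, i.e. ii.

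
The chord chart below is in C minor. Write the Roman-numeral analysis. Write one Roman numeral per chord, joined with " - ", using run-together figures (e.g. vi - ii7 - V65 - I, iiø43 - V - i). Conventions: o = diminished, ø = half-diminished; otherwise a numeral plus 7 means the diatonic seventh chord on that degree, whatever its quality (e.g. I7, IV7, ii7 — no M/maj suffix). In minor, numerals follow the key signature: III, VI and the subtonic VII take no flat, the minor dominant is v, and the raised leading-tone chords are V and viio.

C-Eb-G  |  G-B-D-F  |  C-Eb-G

i - V7 - i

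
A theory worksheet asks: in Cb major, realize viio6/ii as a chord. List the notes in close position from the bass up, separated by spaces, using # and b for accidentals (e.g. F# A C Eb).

The slash marks an applied leading-tone chord: viio of ii. In Cb major, ii is Db, so the leading tone to it is C, a half step below.
Building a diminished triad on C gives C-Eb-Gb.
With the 6 figure the chord is in first inversion; from the bass Eb upward in close position it reads Eb-Gb-C.

Eb Gb C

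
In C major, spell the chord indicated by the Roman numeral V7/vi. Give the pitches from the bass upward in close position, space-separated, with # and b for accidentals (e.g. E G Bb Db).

V7/vi is a secondary dominant — the dominant seventh of vi. vi in C major is A, so the applied chord's root is E, a perfect fifth above.
Building a dominant seventh chord on E gives E-G#-B-D.

E G# B D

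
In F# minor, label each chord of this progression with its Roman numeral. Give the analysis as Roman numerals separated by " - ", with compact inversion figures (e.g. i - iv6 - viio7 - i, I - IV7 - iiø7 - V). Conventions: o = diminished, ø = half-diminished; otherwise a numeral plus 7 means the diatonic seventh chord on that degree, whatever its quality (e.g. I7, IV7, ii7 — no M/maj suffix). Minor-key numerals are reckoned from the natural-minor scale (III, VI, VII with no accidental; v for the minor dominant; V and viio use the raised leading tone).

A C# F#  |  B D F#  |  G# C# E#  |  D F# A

i6 - iv - V64 - VI

A-C#-F#: minor triad on F# = scale degree 1 → i6.
B-D-F# has root B, degree 4 in F# minor, so iv.
G#-C#-E#: major triad on C# = scale degree 5 → V64.
D-F#-A: root D is the submediant; major triad there is VI.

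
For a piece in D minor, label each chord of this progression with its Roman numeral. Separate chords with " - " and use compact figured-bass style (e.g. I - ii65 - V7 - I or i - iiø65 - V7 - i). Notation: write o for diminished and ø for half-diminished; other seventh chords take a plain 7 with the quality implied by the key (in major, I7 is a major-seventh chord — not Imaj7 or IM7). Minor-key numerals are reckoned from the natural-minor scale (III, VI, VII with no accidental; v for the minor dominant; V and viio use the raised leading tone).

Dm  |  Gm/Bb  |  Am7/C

i - iv6 - v65

Dm: minor triad on D = scale degree 1 → i.
Gm/Bb: minor triad on G = scale degree 4 → iv6.
Am7/C has root A, degree 5 in D minor, so v65.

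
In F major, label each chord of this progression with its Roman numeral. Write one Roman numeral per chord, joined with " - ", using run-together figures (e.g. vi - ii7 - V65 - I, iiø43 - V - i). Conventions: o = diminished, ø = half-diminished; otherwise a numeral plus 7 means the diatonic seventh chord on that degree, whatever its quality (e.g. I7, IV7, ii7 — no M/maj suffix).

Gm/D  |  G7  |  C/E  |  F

ii64 - V7/V - V6 - I

Gm/D: root G is the supertonic; minor triad there is ii64.
G7 is the secondary dominant of V (dominant seventh chord on G): V7/V.
C/E has root C, degree 5 in F major, so V6.
F: root F is the tonic; major triad there is I.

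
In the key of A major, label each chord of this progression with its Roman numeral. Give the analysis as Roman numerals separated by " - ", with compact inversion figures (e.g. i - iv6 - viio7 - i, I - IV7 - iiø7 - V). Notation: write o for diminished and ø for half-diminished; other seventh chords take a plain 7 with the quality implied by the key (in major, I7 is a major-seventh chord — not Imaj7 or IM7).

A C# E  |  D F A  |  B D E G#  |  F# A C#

A-C#-E has root A, degree 1 in A major, so I.
D-F-A: D with this quality isn't in the key; it's iv, borrowed from the parallel minor.
B-D-E-G# has root E, degree 5 in A major, so V43.
F#-A-C#: root F# is the submediant; minor triad there is vi.

I - iv - V43 - vi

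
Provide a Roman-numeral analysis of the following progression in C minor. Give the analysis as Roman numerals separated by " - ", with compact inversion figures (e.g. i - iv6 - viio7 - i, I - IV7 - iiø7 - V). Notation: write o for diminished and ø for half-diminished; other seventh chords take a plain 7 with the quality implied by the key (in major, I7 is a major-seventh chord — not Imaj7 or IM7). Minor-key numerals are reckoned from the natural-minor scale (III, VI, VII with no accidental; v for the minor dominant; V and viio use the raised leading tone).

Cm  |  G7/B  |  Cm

i - V65 - i

Cm: root C is the tonic; minor triad there is i.
G7/B has root G, degree 5 in C minor, so V65.
Cm: root C is the tonic; minor triad there is i.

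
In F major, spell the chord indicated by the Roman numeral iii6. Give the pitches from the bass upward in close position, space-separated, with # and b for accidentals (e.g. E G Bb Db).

In F major, the mediant is A, and the diatonic chord built there is a minor triad.
That chord is spelled A-C-E.
With the 6 figure the chord is in first inversion; from the bass C upward in close position it reads C-E-A.

C E A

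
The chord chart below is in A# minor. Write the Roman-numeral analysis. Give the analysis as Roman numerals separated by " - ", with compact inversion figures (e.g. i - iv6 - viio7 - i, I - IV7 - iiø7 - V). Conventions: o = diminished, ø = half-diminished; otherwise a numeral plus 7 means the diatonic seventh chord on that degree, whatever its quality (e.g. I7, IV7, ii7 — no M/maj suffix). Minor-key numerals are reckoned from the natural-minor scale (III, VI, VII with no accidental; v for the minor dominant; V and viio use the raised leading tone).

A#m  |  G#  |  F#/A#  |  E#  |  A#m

A#m has root A#, degree 1 in A# minor, so i.
G# has root G#, degree 7 in A# minor, so VII.
F#/A#: root F# is the submediant; major triad there is VI6.
E#: major triad on E# = scale degree 5 → V.
A#m has root A#, degree 1 in A# minor, so i.

i - VII - VI6 - V - i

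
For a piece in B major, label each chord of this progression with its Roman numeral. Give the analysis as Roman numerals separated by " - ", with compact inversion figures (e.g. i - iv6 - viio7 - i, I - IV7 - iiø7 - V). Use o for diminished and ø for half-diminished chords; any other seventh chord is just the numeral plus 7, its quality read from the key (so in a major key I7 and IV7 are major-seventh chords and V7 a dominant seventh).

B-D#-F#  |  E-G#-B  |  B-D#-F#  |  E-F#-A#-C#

I - IV - I - V42

B-D#-F#: root B is the tonic; major triad there is I.
E-G#-B has root E, degree 4 in B major, so IV.
B-D#-F#: major triad on B = scale degree 1 → I.
E-F#-A#-C#: dominant seventh chord on F# = scale degree 5 → V42.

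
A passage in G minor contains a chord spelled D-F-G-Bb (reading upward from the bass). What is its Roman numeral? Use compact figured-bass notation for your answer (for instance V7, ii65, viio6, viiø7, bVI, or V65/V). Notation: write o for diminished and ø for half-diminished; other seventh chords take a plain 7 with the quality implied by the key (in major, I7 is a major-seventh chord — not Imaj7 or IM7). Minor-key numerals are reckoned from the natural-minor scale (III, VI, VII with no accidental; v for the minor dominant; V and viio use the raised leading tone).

The pitches G-Bb-D-F form a minor seventh chord rooted on G.
In G minor, G is the tonic; the diatonic minor seventh chord there is i7.
With D in the bass the chord is in second inversion, so the figured bass is 43.

i43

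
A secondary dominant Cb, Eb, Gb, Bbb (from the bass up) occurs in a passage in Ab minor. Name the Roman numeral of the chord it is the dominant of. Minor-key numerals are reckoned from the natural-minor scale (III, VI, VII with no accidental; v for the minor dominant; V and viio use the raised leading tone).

The chord is a dominant seventh chord on Cb.
A dominant resolves down a perfect fifth: Cb → Fb. In Ab minor, Fb is scale degree 6, i.e. VI.

VI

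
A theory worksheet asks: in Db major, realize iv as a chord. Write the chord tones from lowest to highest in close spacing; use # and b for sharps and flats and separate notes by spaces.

Scale degree 4 in Db major is Gb; here the chord built on it is altered to a minor triad. iv is the minor subdominant, borrowed from the parallel minor.
So the chord is Gb-Bbb-Db.

Gb Bbb Db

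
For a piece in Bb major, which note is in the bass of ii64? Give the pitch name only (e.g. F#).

ii in Bb major has root C; the chord is C-Eb-G.
The figure 64 means second inversion — the fifth is in the bass.

G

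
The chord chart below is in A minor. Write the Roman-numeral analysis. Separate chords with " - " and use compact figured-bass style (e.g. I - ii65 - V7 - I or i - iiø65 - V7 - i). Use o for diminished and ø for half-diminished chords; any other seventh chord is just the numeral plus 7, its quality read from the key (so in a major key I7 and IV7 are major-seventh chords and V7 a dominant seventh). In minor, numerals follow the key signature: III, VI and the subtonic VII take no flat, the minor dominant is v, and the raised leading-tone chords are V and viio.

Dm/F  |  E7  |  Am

iv6 - V7 - i

Dm/F: root D is the subdominant; minor triad there is iv6.
E7: root E is the dominant; dominant seventh chord there is V7.
Am: minor triad on A = scale degree 1 → i.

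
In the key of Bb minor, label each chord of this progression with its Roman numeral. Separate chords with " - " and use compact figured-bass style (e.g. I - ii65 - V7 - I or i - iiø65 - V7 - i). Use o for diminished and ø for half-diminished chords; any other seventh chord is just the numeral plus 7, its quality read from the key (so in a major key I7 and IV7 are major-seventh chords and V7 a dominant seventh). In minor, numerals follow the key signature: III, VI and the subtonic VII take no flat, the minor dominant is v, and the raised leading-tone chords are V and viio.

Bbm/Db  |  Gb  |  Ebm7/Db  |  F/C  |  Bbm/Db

Bbm/Db has root Bb, degree 1 in Bb minor, so i6.
Gb: root Gb is the submediant; major triad there is VI.
Ebm7/Db: minor seventh chord on Eb = scale degree 4 → iv42.
F/C: root F is the dominant; major triad there is V64.
Bbm/Db: root Bb is the tonic; minor triad there is i6.

i6 - VI - iv42 - V64 - i6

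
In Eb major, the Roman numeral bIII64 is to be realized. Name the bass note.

Db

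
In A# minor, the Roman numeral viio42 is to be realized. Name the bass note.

F#

viio in A# minor has root G##; the chord is G##-B#-D#-F#.
The figure 42 means third inversion — the seventh is in the bass.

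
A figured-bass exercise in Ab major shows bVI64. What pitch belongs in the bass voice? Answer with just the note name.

Cb

bVI in Ab major has root Fb; the chord is Fb-Ab-Cb.
The figure 64 means second inversion — the fifth is in the bass.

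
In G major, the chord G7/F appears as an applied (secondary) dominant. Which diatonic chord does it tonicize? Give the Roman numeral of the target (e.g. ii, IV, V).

IV

The chord is a dominant seventh chord on G.
A dominant resolves down a perfect fifth: G → C. In G major, C is scale degree 4, i.e. IV.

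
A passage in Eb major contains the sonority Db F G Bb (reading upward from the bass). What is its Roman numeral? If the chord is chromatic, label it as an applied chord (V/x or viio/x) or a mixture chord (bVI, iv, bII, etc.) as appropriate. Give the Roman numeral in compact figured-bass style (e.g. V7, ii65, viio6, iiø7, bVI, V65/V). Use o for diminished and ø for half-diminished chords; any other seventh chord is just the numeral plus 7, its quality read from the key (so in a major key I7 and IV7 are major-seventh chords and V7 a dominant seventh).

viiø43/IV

The pitches G-Bb-Db-F form a half-diminished seventh chord rooted on G.
G sits a half step below Ab (IV in Eb major); a diminished chord there is the applied leading-tone chord of IV.
With Db in the bass the chord is in second inversion, so the figured bass is 43.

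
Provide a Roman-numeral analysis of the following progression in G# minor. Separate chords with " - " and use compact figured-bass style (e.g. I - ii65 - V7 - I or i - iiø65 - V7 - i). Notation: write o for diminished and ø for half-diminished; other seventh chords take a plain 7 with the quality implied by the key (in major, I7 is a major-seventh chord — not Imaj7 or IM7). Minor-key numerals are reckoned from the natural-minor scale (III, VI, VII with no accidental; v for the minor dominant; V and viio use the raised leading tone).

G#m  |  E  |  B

i - VI - III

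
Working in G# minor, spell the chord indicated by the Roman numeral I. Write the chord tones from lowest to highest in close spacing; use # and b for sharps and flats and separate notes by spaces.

G# B# D#

I is the major tonic (Picardy third), borrowed from the parallel major. In G# minor that root is G#.
So the chord is G#-B#-D#, a major triad.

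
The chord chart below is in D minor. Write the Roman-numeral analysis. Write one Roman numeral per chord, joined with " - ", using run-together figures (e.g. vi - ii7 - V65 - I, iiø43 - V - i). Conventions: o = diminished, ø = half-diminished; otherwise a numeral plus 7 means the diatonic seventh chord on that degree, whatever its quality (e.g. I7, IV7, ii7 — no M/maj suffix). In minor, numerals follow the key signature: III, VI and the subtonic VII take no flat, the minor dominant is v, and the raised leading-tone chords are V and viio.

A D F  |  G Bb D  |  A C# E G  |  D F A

A-D-F has root D, degree 1 in D minor, so i64.
G-Bb-D has root G, degree 4 in D minor, so iv.
A-C#-E-G has root A, degree 5 in D minor, so V7.
D-F-A: root D is the tonic; minor triad there is i.

i64 - iv - V7 - i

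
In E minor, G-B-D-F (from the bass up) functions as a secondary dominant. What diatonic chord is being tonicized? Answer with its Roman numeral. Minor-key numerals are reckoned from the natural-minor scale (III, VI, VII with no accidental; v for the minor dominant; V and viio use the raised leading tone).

VI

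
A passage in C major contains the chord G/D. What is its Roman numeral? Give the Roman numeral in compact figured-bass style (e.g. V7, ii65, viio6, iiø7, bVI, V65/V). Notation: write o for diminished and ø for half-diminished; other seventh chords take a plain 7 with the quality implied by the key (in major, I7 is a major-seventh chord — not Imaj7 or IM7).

The pitches G-B-D form a major triad rooted on G.
In C major, G is the dominant; the diatonic major triad there is V.
With D in the bass the chord is in second inversion, so the figured bass is 64.

V64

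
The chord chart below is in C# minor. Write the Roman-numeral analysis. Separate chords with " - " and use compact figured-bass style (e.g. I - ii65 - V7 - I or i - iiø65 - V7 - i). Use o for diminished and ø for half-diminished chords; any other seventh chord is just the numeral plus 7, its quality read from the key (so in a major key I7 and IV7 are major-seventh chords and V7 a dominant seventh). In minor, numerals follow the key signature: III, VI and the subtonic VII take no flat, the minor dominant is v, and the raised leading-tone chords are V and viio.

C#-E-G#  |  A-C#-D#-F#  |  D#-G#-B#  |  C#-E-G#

C#-E-G#: root C# is the tonic; minor triad there is i.
A-C#-D#-F#: root D# is the supertonic; half-diminished seventh chord there is iiø43.
D#-G#-B#: major triad on G# = scale degree 5 → V64.
C#-E-G#: minor triad on C# = scale degree 1 → i.

i - iiø43 - V64 - i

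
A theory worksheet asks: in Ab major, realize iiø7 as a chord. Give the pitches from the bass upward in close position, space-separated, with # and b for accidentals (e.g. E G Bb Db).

Bb Db Fb Ab

Scale degree 2 in Ab major is Bb; here the chord built on it is altered to a half-diminished seventh chord. iiø7 is the half-diminished supertonic seventh, borrowed from the parallel minor.
So the chord is Bb-Db-Fb-Ab.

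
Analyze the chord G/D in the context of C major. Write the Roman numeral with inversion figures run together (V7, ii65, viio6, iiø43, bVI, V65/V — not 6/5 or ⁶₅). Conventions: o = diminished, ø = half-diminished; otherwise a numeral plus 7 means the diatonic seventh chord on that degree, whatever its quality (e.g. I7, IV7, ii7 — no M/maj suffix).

V64

Stacked in thirds the chord is G-B-D: a major triad on G.
G is scale degree 5 in C major, and a major triad on that degree is written V.
With D in the bass the chord is in second inversion, so the figured bass is 64.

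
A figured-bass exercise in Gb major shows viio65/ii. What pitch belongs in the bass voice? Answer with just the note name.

Bb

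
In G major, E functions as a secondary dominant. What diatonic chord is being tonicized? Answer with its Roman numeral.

ii

The chord is a major triad on E.
A dominant resolves down a perfect fifth: E → A. In G major, A is scale degree 2, i.e. ii.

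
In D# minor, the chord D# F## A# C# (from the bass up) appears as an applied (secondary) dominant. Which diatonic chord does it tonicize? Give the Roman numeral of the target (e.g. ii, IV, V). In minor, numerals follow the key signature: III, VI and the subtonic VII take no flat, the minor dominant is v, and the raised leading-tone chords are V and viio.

iv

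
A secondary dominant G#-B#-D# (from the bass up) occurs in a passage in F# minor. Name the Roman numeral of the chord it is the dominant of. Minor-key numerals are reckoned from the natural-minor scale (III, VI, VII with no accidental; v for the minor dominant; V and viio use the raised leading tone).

V

The chord is a major triad on G#.
A dominant resolves down a perfect fifth: G# → C#. In F# minor, C# is scale degree 5, i.e. V.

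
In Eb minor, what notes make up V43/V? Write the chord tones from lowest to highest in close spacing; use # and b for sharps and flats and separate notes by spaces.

C Eb F A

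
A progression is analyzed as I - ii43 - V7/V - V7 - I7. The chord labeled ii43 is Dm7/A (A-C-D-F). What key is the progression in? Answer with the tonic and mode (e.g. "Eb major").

C major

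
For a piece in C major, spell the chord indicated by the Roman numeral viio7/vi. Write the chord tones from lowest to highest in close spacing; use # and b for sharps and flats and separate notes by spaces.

The slash marks an applied leading-tone chord: viio of vi. In C major, vi is A, so the leading tone to it is G#, a half step below.
Building a fully diminished seventh chord on G# gives G#-B-D-F.

G# B D F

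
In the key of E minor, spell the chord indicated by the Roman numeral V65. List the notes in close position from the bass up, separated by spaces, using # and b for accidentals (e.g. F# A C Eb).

D# F# A B

In E minor, the fifth degree is B. The dominant is major (leading tone raised), so V is a dominant seventh chord.
That chord is spelled B-D#-F#-A.
The figured bass 65 indicates first inversion, placing the third (D#) in the bass: D#-F#-A-B.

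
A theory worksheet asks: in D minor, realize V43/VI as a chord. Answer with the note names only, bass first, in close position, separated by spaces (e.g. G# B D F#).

V43/VI is a secondary dominant — the dominant seventh of VI. VI in D minor is Bb, so the applied chord's root is F, a perfect fifth above.
Building a dominant seventh chord on F gives F-A-C-Eb.
With the 43 figure the chord is in second inversion; from the bass C upward in close position it reads C-Eb-F-A.

C Eb F A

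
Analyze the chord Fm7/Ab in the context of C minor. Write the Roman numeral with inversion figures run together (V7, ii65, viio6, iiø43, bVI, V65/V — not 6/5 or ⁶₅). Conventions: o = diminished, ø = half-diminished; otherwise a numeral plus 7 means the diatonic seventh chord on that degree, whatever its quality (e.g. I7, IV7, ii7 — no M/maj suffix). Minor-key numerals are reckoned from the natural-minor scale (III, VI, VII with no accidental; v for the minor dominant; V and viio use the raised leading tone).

iv65

Stacked in thirds the chord is F-Ab-C-Eb: a minor seventh chord on F.
In C minor, F is the subdominant; the diatonic minor seventh chord there is iv7.
With Ab in the bass the chord is in first inversion, so the figured bass is 65.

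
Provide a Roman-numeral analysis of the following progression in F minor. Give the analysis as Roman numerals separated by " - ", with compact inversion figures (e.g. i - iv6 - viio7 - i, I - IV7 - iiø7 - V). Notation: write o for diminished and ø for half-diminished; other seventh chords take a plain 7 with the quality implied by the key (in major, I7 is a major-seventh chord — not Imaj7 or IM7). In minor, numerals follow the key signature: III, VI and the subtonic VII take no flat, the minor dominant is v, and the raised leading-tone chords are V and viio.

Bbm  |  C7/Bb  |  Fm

iv - V42 - i

Bbm has root Bb, degree 4 in F minor, so iv.
C7/Bb: dominant seventh chord on C = scale degree 5 → V42.
Fm: minor triad on F = scale degree 1 → i.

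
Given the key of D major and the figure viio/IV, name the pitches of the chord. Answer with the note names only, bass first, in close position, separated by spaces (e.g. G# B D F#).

F# A C

viio/IV is a secondary leading-tone chord. The target IV is G in D major; the applied chord is rooted a semitone below, on F#.
Building a diminished triad on F# gives F#-A-C.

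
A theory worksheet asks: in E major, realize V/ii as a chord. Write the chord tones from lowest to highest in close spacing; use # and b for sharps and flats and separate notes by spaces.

C# E# G#

The slash means an applied dominant: we want the dominant of ii. In E major, ii is F# minor, and its dominant is built on C#.
Building a major triad on C# gives C#-E#-G#.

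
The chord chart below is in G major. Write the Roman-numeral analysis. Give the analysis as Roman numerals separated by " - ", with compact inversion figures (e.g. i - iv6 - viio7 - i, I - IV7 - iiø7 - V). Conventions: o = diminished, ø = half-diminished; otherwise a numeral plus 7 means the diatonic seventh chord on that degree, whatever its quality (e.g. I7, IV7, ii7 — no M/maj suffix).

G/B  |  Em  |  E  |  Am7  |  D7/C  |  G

I6 - vi - V/ii - ii7 - V42 - I

G/B has root G, degree 1 in G major, so I6.
Em has root E, degree 6 in G major, so vi.
E: a major triad on E, the applied dominant of ii → V/ii.
Am7: minor seventh chord on A = scale degree 2 → ii7.
D7/C: root D is the dominant; dominant seventh chord there is V42.
G: root G is the tonic; major triad there is I.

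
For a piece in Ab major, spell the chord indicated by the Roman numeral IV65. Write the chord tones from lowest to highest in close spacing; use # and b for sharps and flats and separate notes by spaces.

F Ab C Db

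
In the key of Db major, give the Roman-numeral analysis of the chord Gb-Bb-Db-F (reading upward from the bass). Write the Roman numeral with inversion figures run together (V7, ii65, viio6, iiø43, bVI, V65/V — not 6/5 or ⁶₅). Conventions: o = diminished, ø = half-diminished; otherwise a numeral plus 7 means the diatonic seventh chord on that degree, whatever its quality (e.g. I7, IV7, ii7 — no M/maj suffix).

IV7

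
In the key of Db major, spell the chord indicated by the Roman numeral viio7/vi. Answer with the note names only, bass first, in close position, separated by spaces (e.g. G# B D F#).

The slash marks an applied leading-tone chord: viio of vi. In Db major, vi is Bb, so the leading tone to it is A, a half step below.
Building a fully diminished seventh chord on A gives A-C-Eb-Gb.

A C Eb Gb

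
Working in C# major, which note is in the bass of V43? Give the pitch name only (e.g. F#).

D#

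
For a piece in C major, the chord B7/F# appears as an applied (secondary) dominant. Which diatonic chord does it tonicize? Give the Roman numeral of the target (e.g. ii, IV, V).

iii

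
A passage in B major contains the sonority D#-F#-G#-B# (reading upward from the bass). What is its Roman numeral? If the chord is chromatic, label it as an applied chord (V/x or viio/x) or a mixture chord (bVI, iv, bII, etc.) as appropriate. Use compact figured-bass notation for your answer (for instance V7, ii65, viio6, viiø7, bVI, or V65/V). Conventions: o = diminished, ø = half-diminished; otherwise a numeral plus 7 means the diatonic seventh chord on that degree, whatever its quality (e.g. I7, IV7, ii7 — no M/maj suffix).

V43/ii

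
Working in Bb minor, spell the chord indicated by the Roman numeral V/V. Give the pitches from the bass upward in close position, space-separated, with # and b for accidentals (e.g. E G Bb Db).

V/V is a secondary dominant — the dominant triad of V. V in Bb minor is F, so the applied chord's root is C, a perfect fifth above.
Building a major triad on C gives C-E-G.

C E G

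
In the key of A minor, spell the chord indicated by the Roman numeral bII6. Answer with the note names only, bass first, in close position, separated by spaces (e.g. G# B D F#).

D F Bb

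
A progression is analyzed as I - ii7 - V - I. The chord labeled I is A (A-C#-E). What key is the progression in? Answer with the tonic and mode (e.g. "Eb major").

A major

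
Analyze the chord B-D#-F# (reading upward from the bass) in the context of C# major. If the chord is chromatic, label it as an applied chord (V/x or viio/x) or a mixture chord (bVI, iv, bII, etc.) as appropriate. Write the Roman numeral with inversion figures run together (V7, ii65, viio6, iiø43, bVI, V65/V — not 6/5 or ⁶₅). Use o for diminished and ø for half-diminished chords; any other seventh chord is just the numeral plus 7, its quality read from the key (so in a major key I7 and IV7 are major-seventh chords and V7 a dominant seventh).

bVII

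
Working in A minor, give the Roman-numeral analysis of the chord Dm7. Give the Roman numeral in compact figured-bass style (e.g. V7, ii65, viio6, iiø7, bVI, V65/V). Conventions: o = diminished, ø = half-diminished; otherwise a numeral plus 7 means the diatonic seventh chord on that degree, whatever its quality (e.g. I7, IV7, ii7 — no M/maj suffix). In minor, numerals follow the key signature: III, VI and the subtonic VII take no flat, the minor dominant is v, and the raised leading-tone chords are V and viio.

iv7

The pitches D-F-A-C form a minor seventh chord rooted on D.
D is scale degree 4 in A minor, and a minor seventh chord on that degree is written iv7.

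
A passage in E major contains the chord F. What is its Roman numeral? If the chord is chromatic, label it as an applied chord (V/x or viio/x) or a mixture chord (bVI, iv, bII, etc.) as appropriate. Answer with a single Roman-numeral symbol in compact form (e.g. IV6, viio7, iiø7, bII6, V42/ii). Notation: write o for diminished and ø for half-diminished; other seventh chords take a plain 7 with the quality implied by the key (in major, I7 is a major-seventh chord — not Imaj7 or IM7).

bII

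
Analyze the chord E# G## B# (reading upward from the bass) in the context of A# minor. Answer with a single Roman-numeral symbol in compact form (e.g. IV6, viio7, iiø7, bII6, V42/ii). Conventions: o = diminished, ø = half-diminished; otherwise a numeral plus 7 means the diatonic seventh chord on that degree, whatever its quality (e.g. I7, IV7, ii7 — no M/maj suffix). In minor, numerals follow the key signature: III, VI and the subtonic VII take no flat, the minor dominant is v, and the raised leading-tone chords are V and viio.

Stacked in thirds the chord is E#-G##-B#: a major triad on E#.
E# is scale degree 5 in A# minor, and a major triad on that degree is written V.

V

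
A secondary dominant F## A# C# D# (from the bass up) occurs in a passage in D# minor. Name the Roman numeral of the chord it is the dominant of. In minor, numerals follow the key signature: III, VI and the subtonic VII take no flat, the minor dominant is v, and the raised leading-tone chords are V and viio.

The chord is a dominant seventh chord on D#.
A dominant resolves down a perfect fifth: D# → G#. In D# minor, G# is scale degree 4, i.e. iv.

iv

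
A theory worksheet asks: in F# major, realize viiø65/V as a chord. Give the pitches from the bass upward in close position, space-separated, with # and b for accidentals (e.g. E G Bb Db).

D# F# A# B#

The slash marks an applied leading-tone chord: viio of V. In F# major, V is C#, so the leading tone to it is B#, a half step below.
Building a half-diminished seventh chord on B# gives B#-D#-F#-A#.
The figured bass 65 indicates first inversion, placing the third (D#) in the bass: D#-F#-A#-B#.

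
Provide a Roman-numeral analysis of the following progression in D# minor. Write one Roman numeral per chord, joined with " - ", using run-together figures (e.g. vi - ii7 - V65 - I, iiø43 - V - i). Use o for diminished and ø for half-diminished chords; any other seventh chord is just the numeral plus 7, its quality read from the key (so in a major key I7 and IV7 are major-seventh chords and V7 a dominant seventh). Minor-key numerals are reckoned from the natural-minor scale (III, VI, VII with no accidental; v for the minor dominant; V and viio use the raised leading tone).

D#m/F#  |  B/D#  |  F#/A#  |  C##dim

i6 - VI6 - III6 - viio

D#m/F# has root D#, degree 1 in D# minor, so i6.
B/D#: major triad on B = scale degree 6 → VI6.
F#/A#: root F# is the mediant; major triad there is III6.
C##dim: diminished triad on C## = scale degree 7 → viio.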